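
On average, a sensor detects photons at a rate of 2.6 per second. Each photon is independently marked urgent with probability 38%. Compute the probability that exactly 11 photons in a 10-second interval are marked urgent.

Thinning: the photons that are marked urgent themselves form a Poisson process with rate 0.38 × 2.6 = 0.988 per second.
Over the interval, μ = 0.988 × 10 = 9.88 (a 10-second interval = 10 seconds).
P(N = 11) = e^(−9.88) · 9.88^11/11! ≈ 0.1123.

0.1123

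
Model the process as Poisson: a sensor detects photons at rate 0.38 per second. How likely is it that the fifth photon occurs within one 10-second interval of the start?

Over the interval, μ = 0.38 × 10 = 3.8 (a 10-second interval = 10 seconds).
The fifth arrival falls in the interval iff at least 5 events occur there: P(S_5 ≤ t) = P(N ≥ 5) = 1 − P(N ≤ 4) ≈ 0.3322.

0.3322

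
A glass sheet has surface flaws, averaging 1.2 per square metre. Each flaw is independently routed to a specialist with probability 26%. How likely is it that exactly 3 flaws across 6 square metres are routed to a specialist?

0.1682

Thinning: the flaws that are routed to a specialist themselves form a Poisson process with rate 0.26 × 1.2 = 0.312 per square metre.
Over the interval, μ = 0.312 × 6 = 1.872 (6 square metres).
P(N = 3) = e^(−1.872) · 1.872^3/3! ≈ 0.1682.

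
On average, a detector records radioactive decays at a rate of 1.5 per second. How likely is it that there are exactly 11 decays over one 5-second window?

0.0585

Over the interval, μ = 1.5 × 5 = 7.5 (a 5-second window = 5 seconds).
P(N = 11) = e^(−μ) μ^11/11! = e^(−7.5) · 7.5^11/39916800 ≈ 0.0585.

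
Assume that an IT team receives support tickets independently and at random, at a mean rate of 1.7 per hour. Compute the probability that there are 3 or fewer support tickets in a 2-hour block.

0.5584

Over the interval, μ = 1.7 × 2 = 3.4 (a 2-hour block = 2 hours).
P(N ≤ 3) = Σ_{j=0}^{3} e^(−μ) μ^j/j! ≈ 0.5584.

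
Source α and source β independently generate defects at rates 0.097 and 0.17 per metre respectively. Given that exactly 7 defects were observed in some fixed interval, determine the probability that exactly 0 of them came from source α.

Given the total, each event is independently from source α with probability p = λ_α/(λ_α+λ_β) = 0.097/0.267 ≈ 0.3633.
So K ~ Binomial(7, 0.097/0.267): P(K = 0) = C(7,0) · (0.097/0.267)^0 · (0.17/0.267)^7 ≈ 0.0424.

0.0424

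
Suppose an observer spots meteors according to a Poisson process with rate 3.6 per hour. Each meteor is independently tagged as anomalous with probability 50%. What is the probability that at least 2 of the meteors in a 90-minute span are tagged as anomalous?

Thinning: the meteors that are tagged as anomalous themselves form a Poisson process with rate 0.5 × 3.6 = 1.8 per hour.
Over the interval, μ = 1.8 × 1.5 = 2.7 (a 90-minute span = 1.5 hours).
P(N ≥ 2) = 1 − P(N ≤ 1) ≈ 0.7513.

0.7513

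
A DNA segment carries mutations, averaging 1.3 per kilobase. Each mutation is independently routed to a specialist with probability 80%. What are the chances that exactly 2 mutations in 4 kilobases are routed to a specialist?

0.1350

Thinning: the mutations that are routed to a specialist themselves form a Poisson process with rate 0.8 × 1.3 = 1.04 per kilobase.
Over the interval, μ = 1.04 × 4 = 4.16 (4 kilobases).
P(N = 2) = e^(−4.16) · 4.16^2/2! ≈ 0.1350.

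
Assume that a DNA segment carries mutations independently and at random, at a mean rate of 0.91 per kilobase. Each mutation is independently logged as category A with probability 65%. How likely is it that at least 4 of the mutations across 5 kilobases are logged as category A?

0.3432

Thinning: the mutations that are logged as category A themselves form a Poisson process with rate 0.65 × 0.91 = 0.5915 per kilobase.
Over the interval, μ = 0.5915 × 5 = 2.9575 (5 kilobases).
P(N ≥ 4) = 1 − P(N ≤ 3) ≈ 0.3432.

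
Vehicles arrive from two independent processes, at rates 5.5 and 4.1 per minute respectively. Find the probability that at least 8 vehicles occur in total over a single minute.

Independent Poisson processes superpose: combined rate λ = 5.5 + 4.1 = 9.6 per minute.
So μ = 9.6.
P(N ≥ 8) = 1 − P(N ≤ 7) ≈ 0.7416.

0.7416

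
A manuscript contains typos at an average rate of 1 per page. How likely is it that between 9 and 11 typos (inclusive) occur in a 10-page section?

Over the interval, μ = 1 × 10 = 10 (a 10-page section = 10 pages).
P(9 ≤ N ≤ 11) = Σ_{j=9}^{11} e^(−10) · 10^j/j! ≈ 0.3640.

0.3640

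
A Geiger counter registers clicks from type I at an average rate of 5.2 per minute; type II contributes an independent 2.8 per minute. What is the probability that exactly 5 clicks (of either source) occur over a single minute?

0.0916

Independent Poisson processes superpose: combined rate λ = 5.2 + 2.8 = 8 per minute.
So μ = 8.
P(N = 5) = e^(−8) · 8^5/5! ≈ 0.0916.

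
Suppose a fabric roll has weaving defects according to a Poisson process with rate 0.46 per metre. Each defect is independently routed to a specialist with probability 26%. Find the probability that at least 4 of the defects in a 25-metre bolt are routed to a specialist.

0.3505

Thinning: the defects that are routed to a specialist themselves form a Poisson process with rate 0.26 × 0.46 = 0.1196 per metre.
Over the interval, μ = 0.1196 × 25 = 2.99 (a 25-metre bolt = 25 metres).
P(N ≥ 4) = 1 − P(N ≤ 3) ≈ 0.3505.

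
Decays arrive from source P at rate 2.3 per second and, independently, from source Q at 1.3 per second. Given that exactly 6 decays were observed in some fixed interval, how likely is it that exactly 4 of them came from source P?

Given the total, each event is independently from source P with probability p = λ_P/(λ_P+λ_Q) = 2.3/3.6 ≈ 0.6389.
So K ~ Binomial(6, 2.3/3.6): P(K = 4) = C(6,4) · (2.3/3.6)^4 · (1.3/3.6)^2 ≈ 0.3259.

0.3259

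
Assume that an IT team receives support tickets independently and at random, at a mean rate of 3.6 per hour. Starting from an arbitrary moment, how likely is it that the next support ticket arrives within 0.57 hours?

0.8715

Inter-arrival times are exponential with rate λ = 3.6 per hour.
P(T ≤ 0.57) = 1 − e^(−λt) = 1 − e^(−3.6 × 0.57) = 1 − e^(−2.052) ≈ 0.8715.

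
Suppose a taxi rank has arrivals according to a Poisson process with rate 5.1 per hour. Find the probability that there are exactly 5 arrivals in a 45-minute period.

Over the interval, μ = 5.1 × 0.75 = 3.825 (a 45-minute period = 0.75 hours).
P(N = 5) = e^(−μ) μ^5/5! = e^(−3.825) · 3.825^5/120 ≈ 0.1489.

0.1489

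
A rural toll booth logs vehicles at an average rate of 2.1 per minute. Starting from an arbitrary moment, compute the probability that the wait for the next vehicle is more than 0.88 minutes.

0.1576

The wait for the next event is exponential with rate λ = 2.1 per minute.
P(T > 0.88) = e^(−λt) = e^(−2.1 × 0.88) = e^(−1.848) ≈ 0.1576.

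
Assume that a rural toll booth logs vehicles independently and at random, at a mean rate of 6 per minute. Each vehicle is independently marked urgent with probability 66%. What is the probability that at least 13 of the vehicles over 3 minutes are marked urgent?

0.4103

Thinning: the vehicles that are marked urgent themselves form a Poisson process with rate 0.66 × 6 = 3.96 per minute.
Over the interval, μ = 3.96 × 3 = 11.88 (3 minutes).
P(N ≥ 13) = 1 − P(N ≤ 12) ≈ 0.4103.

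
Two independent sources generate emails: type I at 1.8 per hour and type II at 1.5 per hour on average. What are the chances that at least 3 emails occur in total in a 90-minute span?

Independent Poisson processes superpose: combined rate λ = 1.8 + 1.5 = 3.3 per hour.
Over the interval, μ = 3.3 × 1.5 = 4.95 (a 90-minute span = 1.5 hours).
P(N ≥ 3) = 1 − P(N ≤ 2) ≈ 0.8711.

0.8711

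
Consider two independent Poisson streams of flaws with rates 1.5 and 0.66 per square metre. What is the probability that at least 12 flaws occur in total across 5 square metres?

Independent Poisson processes superpose: combined rate λ = 1.5 + 0.66 = 2.16 per square metre.
Over the interval, μ = 2.16 × 5 = 10.8 (5 square metres).
P(N ≥ 12) = 1 − P(N ≤ 11) ≈ 0.3969.

0.3969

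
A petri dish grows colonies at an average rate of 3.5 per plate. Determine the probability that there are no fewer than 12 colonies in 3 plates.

Over the interval, μ = 3.5 × 3 = 10.5 (3 plates).
P(N ≥ 12) = 1 − P(N ≤ 11) = 1 − Σ_{j=0}^{11} e^(−μ) μ^j/j! ≈ 0.3613.

0.3613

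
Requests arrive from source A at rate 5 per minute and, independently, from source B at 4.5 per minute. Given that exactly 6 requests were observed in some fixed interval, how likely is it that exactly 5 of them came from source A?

Given the total, each event is independently from source A with probability p = λ_A/(λ_A+λ_B) = 5/9.5 ≈ 0.5263.
So K ~ Binomial(6, 5/9.5): P(K = 5) = C(6,5) · (5/9.5)^5 · (4.5/9.5)^1 ≈ 0.1148.

0.1148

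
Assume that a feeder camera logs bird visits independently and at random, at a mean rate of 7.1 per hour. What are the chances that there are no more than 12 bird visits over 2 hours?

Over the interval, μ = 7.1 × 2 = 14.2 (2 hours).
P(N ≤ 12) = Σ_{j=0}^{12} e^(−μ) μ^j/j! ≈ 0.3391.

0.3391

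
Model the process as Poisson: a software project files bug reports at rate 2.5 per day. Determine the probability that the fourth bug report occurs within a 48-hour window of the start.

Over the interval, μ = 2.5 × 2 = 5 (a 48-hour window = 2 days).
The fourth arrival falls in the interval iff at least 4 events occur there: P(S_4 ≤ t) = P(N ≥ 4) = 1 − P(N ≤ 3) ≈ 0.7350.

0.7350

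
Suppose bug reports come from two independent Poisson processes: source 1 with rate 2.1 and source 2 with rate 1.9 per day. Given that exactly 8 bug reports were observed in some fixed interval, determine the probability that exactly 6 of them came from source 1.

Given the total, each event is independently from source 1 with probability p = λ_1/(λ_1+λ_2) = 2.1/4 = 0.5250.
So K ~ Binomial(8, 2.1/4): P(K = 6) = C(8,6) · (2.1/4)^6 · (1.9/4)^2 ≈ 0.1323.

0.1323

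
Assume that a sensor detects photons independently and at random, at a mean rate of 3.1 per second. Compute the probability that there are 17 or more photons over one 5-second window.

0.3846

Over the interval, μ = 3.1 × 5 = 15.5 (a 5-second window = 5 seconds).
P(N ≥ 17) = 1 − P(N ≤ 16) = 1 − Σ_{j=0}^{16} e^(−μ) μ^j/j! ≈ 0.3846.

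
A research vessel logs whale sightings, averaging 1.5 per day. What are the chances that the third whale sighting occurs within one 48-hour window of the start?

Over the interval, μ = 1.5 × 2 = 3 (a 48-hour window = 2 days).
The third arrival falls in the interval iff at least 3 events occur there: P(S_3 ≤ t) = P(N ≥ 3) = 1 − P(N ≤ 2) ≈ 0.5768.

0.5768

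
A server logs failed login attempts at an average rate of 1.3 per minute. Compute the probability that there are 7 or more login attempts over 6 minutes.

Over the interval, μ = 1.3 × 6 = 7.8 (6 minutes).
P(N ≥ 7) = 1 − P(N ≤ 6) = 1 − Σ_{j=0}^{6} e^(−μ) μ^j/j! ≈ 0.6616.

0.6616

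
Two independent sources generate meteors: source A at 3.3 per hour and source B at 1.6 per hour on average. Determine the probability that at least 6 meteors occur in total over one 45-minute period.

Independent Poisson processes superpose: combined rate λ = 3.3 + 1.6 = 4.9 per hour.
Over the interval, μ = 4.9 × 0.75 = 3.675 (a 45-minute period = 0.75 hours).
P(N ≥ 6) = 1 − P(N ≤ 5) ≈ 0.1664.

0.1664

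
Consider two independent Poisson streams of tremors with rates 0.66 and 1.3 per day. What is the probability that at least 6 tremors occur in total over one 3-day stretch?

0.5349

Independent Poisson processes superpose: combined rate λ = 0.66 + 1.3 = 1.96 per day.
Over the interval, μ = 1.96 × 3 = 5.88 (a 3-day stretch = 3 days).
P(N ≥ 6) = 1 − P(N ≤ 5) ≈ 0.5349.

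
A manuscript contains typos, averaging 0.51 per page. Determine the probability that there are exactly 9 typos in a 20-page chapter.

Over the interval, μ = 0.51 × 20 = 10.2 (a 20-page chapter = 20 pages).
P(N = 9) = e^(−μ) μ^9/9! = e^(−10.2) · 10.2^9/362880 ≈ 0.1224.

0.1224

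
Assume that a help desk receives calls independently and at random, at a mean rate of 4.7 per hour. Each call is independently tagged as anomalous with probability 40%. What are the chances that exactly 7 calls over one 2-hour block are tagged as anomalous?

0.0491

Thinning: the calls that are tagged as anomalous themselves form a Poisson process with rate 0.4 × 4.7 = 1.88 per hour.
Over the interval, μ = 1.88 × 2 = 3.76 (a 2-hour block = 2 hours).
P(N = 7) = e^(−3.76) · 3.76^7/7! ≈ 0.0491.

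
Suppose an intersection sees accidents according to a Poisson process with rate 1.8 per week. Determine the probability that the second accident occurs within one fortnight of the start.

0.8743

Over the interval, μ = 1.8 × 2 = 3.6 (a fortnight = 2 weeks).
The second arrival falls in the interval iff at least 2 events occur there: P(S_2 ≤ t) = P(N ≥ 2) = 1 − P(N ≤ 1) ≈ 0.8743.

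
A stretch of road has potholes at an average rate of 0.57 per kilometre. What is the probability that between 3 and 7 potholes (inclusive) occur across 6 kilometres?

Over the interval, μ = 0.57 × 6 = 3.42 (6 kilometres).
P(3 ≤ N ≤ 7) = Σ_{j=3}^{7} e^(−3.42) · 3.42^j/j! ≈ 0.6403.

0.6403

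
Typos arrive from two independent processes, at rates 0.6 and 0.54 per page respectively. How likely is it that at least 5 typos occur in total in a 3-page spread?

0.2595

Independent Poisson processes superpose: combined rate λ = 0.6 + 0.54 = 1.14 per page.
Over the interval, μ = 1.14 × 3 = 3.42 (a 3-page spread = 3 pages).
P(N ≥ 5) = 1 − P(N ≤ 4) ≈ 0.2595.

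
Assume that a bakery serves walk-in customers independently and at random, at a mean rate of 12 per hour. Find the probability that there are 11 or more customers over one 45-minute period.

Over the interval, μ = 12 × 0.75 = 9 (a 45-minute period = 0.75 hours).
P(N ≥ 11) = 1 − P(N ≤ 10) = 1 − Σ_{j=0}^{10} e^(−μ) μ^j/j! ≈ 0.2940.

0.2940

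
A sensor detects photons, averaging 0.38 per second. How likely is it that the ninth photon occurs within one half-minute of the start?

0.8016

Over the interval, μ = 0.38 × 30 = 11.4 (a half-minute = 30 seconds).
The ninth arrival falls in the interval iff at least 9 events occur there: P(S_9 ≤ t) = P(N ≥ 9) = 1 − P(N ≤ 8) ≈ 0.8016.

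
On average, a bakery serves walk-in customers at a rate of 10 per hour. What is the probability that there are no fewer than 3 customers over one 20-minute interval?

Over the interval, μ = 10 × 1/3 ≈ 3.33333 (a 20-minute interval = 1/3 hours).
P(N ≥ 3) = 1 − P(N ≤ 2) = 1 − Σ_{j=0}^{2} e^(−μ) μ^j/j! ≈ 0.6472.

0.6472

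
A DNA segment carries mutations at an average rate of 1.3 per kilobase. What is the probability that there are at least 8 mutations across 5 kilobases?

0.3272

Over the interval, μ = 1.3 × 5 = 6.5 (5 kilobases).
P(N ≥ 8) = 1 − P(N ≤ 7) = 1 − Σ_{j=0}^{7} e^(−μ) μ^j/j! ≈ 0.3272.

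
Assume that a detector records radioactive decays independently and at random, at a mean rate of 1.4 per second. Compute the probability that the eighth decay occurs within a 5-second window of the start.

0.4013

Over the interval, μ = 1.4 × 5 = 7 (a 5-second window = 5 seconds).
The eighth arrival falls in the interval iff at least 8 events occur there: P(S_8 ≤ t) = P(N ≥ 8) = 1 − P(N ≤ 7) ≈ 0.4013.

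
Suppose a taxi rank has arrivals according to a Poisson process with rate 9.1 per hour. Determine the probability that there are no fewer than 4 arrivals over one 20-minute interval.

Over the interval, μ = 9.1 × 1/3 ≈ 3.03333 (a 20-minute interval = 1/3 hours).
P(N ≥ 4) = 1 − P(N ≤ 3) = 1 − Σ_{j=0}^{3} e^(−μ) μ^j/j! ≈ 0.3602.

0.3602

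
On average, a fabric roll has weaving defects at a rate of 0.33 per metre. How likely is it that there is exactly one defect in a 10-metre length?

Over the interval, μ = 0.33 × 10 = 3.3 (a 10-metre length = 10 metres).
P(N = 1) = e^(−μ) μ^1/1! = e^(−3.3) · 3.3^1/1 ≈ 0.1217.

0.1217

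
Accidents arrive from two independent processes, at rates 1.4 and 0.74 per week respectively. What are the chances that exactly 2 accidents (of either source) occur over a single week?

Independent Poisson processes superpose: combined rate λ = 1.4 + 0.74 = 2.14 per week.
So μ = 2.14.
P(N = 2) = e^(−2.14) · 2.14^2/2! ≈ 0.2694.

0.2694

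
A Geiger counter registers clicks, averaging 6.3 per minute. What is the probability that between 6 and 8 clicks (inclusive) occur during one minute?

With mean μ = 6.3 per minute,
P(6 ≤ N ≤ 8) = Σ_{j=6}^{8} e^(−6.3) · 6.3^j/j! ≈ 0.4160.

0.4160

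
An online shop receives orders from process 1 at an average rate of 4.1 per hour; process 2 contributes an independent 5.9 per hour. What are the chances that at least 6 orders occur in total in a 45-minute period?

0.7586

Independent Poisson processes superpose: combined rate λ = 4.1 + 5.9 = 10 per hour.
Over the interval, μ = 10 × 0.75 = 7.5 (a 45-minute period = 0.75 hours).
P(N ≥ 6) = 1 − P(N ≤ 5) ≈ 0.7586.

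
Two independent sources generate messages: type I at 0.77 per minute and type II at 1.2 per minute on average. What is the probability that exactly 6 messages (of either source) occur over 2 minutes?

0.1010

Independent Poisson processes superpose: combined rate λ = 0.77 + 1.2 = 1.97 per minute.
Over the interval, μ = 1.97 × 2 = 3.94 (2 minutes).
P(N = 6) = e^(−3.94) · 3.94^6/6! ≈ 0.1010.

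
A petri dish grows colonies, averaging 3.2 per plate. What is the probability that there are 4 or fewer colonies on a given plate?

With mean μ = 3.2 per plate,
P(N ≤ 4) = Σ_{j=0}^{4} e^(−μ) μ^j/j! ≈ 0.7806.

0.7806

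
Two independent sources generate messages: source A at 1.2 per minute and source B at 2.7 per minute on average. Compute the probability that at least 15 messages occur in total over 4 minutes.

Independent Poisson processes superpose: combined rate λ = 1.2 + 2.7 = 3.9 per minute.
Over the interval, μ = 3.9 × 4 = 15.6 (4 minutes).
P(N ≥ 15) = 1 − P(N ≤ 14) ≈ 0.5944.

0.5944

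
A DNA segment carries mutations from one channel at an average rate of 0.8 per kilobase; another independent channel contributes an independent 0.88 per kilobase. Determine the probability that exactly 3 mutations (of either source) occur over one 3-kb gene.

Independent Poisson processes superpose: combined rate λ = 0.8 + 0.88 = 1.68 per kilobase.
Over the interval, μ = 1.68 × 3 = 5.04 (a 3-kb gene = 3 kilobases).
P(N = 3) = e^(−5.04) · 5.04^3/3! ≈ 0.1381.

0.1381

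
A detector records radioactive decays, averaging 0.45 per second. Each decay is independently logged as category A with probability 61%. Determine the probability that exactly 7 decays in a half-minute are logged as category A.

0.1351

Thinning: the decays that are logged as category A themselves form a Poisson process with rate 0.61 × 0.45 = 0.2745 per second.
Over the interval, μ = 0.2745 × 30 = 8.235 (a half-minute = 30 seconds).
P(N = 7) = e^(−8.235) · 8.235^7/7! ≈ 0.1351.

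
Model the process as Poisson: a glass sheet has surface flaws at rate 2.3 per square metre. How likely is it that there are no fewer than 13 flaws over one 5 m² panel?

0.3671

Over the interval, μ = 2.3 × 5 = 11.5 (a 5 m² panel = 5 square metres).
P(N ≥ 13) = 1 − P(N ≤ 12) = 1 − Σ_{j=0}^{12} e^(−μ) μ^j/j! ≈ 0.3671.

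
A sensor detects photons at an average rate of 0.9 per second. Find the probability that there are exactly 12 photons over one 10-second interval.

0.0728

Over the interval, μ = 0.9 × 10 = 9 (a 10-second interval = 10 seconds).
P(N = 12) = e^(−μ) μ^12/12! = e^(−9) · 9^12/479001600 ≈ 0.0728.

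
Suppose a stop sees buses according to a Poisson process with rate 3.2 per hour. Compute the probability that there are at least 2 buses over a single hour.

With mean μ = 3.2 per hour,
P(N ≥ 2) = 1 − P(N ≤ 1) = 1 − Σ_{j=0}^{1} e^(−μ) μ^j/j! ≈ 0.8288.

0.8288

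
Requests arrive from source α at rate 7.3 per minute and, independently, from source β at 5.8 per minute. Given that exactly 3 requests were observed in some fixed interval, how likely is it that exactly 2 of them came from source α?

Given the total, each event is independently from source α with probability p = λ_α/(λ_α+λ_β) = 7.3/13.1 ≈ 0.5573.
So K ~ Binomial(3, 7.3/13.1): P(K = 2) = C(3,2) · (7.3/13.1)^2 · (5.8/13.1)^1 ≈ 0.4125.

0.4125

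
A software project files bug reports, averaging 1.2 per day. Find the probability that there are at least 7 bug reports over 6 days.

Over the interval, μ = 1.2 × 6 = 7.2 (6 days).
P(N ≥ 7) = 1 − P(N ≤ 6) = 1 − Σ_{j=0}^{6} e^(−μ) μ^j/j! ≈ 0.5796.

0.5796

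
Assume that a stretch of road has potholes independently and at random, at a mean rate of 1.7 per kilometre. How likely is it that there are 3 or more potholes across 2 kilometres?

Over the interval, μ = 1.7 × 2 = 3.4 (2 kilometres).
P(N ≥ 3) = 1 − P(N ≤ 2) = 1 − Σ_{j=0}^{2} e^(−μ) μ^j/j! ≈ 0.6603.

0.6603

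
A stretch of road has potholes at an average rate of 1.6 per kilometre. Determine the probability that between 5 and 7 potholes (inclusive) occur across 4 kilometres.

Over the interval, μ = 1.6 × 4 = 6.4 (4 kilometres).
P(5 ≤ N ≤ 7) = Σ_{j=5}^{7} e^(−6.4) · 6.4^j/j! ≈ 0.4523.

0.4523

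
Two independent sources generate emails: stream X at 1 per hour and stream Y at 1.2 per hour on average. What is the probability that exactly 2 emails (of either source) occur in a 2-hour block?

Independent Poisson processes superpose: combined rate λ = 1 + 1.2 = 2.2 per hour.
Over the interval, μ = 2.2 × 2 = 4.4 (a 2-hour block = 2 hours).
P(N = 2) = e^(−4.4) · 4.4^2/2! ≈ 0.1188.

0.1188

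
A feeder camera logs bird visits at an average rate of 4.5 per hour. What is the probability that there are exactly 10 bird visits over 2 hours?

0.1186

Over the interval, μ = 4.5 × 2 = 9 (2 hours).
P(N = 10) = e^(−μ) μ^10/10! = e^(−9) · 9^10/3628800 ≈ 0.1186.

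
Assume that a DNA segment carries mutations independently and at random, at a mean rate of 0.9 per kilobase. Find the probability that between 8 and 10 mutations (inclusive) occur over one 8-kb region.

Over the interval, μ = 0.9 × 8 = 7.2 (an 8-kb region = 8 kilobases).
P(8 ≤ N ≤ 10) = Σ_{j=8}^{10} e^(−7.2) · 7.2^j/j! ≈ 0.3177.

0.3177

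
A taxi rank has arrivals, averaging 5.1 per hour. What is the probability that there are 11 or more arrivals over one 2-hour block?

0.4420

Over the interval, μ = 5.1 × 2 = 10.2 (a 2-hour block = 2 hours).
P(N ≥ 11) = 1 − P(N ≤ 10) = 1 − Σ_{j=0}^{10} e^(−μ) μ^j/j! ≈ 0.4420.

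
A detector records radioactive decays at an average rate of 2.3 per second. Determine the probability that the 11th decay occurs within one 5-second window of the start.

Over the interval, μ = 2.3 × 5 = 11.5 (a 5-second window = 5 seconds).
The 11th arrival falls in the interval iff at least 11 events occur there: P(S_11 ≤ t) = P(N ≥ 11) = 1 − P(N ≤ 10) ≈ 0.5983.

0.5983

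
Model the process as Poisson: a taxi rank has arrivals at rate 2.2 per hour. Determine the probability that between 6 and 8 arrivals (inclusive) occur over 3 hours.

Over the interval, μ = 2.2 × 3 = 6.6 (3 hours).
P(6 ≤ N ≤ 8) = Σ_{j=6}^{8} e^(−6.6) · 6.6^j/j! ≈ 0.4249.

0.4249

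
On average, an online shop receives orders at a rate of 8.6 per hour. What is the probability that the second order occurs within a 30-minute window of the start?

0.9281

Over the interval, μ = 8.6 × 0.5 = 4.3 (a 30-minute window = 0.5 hours).
The second arrival falls in the interval iff at least 2 events occur there: P(S_2 ≤ t) = P(N ≥ 2) = 1 − P(N ≤ 1) ≈ 0.9281.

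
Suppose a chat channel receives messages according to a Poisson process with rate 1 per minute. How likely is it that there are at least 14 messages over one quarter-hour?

Over the interval, μ = 1 × 15 = 15 (a quarter-hour = 15 minutes).
P(N ≥ 14) = 1 − P(N ≤ 13) = 1 − Σ_{j=0}^{13} e^(−μ) μ^j/j! ≈ 0.6368.

0.6368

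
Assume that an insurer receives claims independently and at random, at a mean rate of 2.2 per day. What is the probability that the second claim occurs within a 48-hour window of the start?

0.9337

Over the interval, μ = 2.2 × 2 = 4.4 (a 48-hour window = 2 days).
The second arrival falls in the interval iff at least 2 events occur there: P(S_2 ≤ t) = P(N ≥ 2) = 1 − P(N ≤ 1) ≈ 0.9337.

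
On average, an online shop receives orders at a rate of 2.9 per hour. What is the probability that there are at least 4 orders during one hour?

With mean μ = 2.9 per hour,
P(N ≥ 4) = 1 − P(N ≤ 3) = 1 − Σ_{j=0}^{3} e^(−μ) μ^j/j! ≈ 0.3304.

0.3304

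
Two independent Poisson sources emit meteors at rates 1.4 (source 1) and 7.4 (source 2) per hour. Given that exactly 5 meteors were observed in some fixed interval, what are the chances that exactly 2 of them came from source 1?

Given the total, each event is independently from source 1 with probability p = λ_1/(λ_1+λ_2) = 1.4/8.8 ≈ 0.1591.
So K ~ Binomial(5, 1.4/8.8): P(K = 2) = C(5,2) · (1.4/8.8)^2 · (7.4/8.8)^3 ≈ 0.1505.

0.1505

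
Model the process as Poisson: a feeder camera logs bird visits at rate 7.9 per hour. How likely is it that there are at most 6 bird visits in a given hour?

With mean μ = 7.9 per hour,
P(N ≤ 6) = Σ_{j=0}^{6} e^(−μ) μ^j/j! ≈ 0.3257.

0.3257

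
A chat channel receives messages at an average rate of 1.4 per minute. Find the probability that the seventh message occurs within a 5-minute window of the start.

0.5503

Over the interval, μ = 1.4 × 5 = 7 (a 5-minute window = 5 minutes).
The seventh arrival falls in the interval iff at least 7 events occur there: P(S_7 ≤ t) = P(N ≥ 7) = 1 − P(N ≤ 6) ≈ 0.5503.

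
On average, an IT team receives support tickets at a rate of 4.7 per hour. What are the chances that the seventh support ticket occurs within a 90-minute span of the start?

Over the interval, μ = 4.7 × 1.5 = 7.05 (a 90-minute span = 1.5 hours).
The seventh arrival falls in the interval iff at least 7 events occur there: P(S_7 ≤ t) = P(N ≥ 7) = 1 − P(N ≤ 6) ≈ 0.5577.

0.5577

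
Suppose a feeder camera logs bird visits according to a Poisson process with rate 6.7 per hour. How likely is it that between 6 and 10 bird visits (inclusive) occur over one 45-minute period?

Over the interval, μ = 6.7 × 0.75 = 5.025 (a 45-minute period = 0.75 hours).
P(6 ≤ N ≤ 10) = Σ_{j=6}^{10} e^(−5.025) · 5.025^j/j! ≈ 0.3743.

0.3743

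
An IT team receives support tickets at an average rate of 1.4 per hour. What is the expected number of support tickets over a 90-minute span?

E[N] = λt = 1.4 × 1.5 = 2.1 (a 90-minute span = 1.5 hours).

2.1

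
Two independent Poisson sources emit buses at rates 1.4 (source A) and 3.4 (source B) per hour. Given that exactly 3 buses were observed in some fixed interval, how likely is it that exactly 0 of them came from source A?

0.3554

Given the total, each event is independently from source A with probability p = λ_A/(λ_A+λ_B) = 1.4/4.8 ≈ 0.2917.
So K ~ Binomial(3, 1.4/4.8): P(K = 0) = C(3,0) · (1.4/4.8)^0 · (3.4/4.8)^3 ≈ 0.3554.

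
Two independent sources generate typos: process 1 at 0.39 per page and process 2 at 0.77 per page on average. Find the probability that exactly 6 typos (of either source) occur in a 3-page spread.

0.0760

Independent Poisson processes superpose: combined rate λ = 0.39 + 0.77 = 1.16 per page.
Over the interval, μ = 1.16 × 3 = 3.48 (a 3-page spread = 3 pages).
P(N = 6) = e^(−3.48) · 3.48^6/6! ≈ 0.0760.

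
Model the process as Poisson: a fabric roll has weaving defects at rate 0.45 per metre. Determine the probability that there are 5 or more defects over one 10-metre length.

0.4679

Over the interval, μ = 0.45 × 10 = 4.5 (a 10-metre length = 10 metres).
P(N ≥ 5) = 1 − P(N ≤ 4) = 1 − Σ_{j=0}^{4} e^(−μ) μ^j/j! ≈ 0.4679.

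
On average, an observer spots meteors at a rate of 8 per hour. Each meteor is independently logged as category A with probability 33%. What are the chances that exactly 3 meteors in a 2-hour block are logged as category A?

Thinning: the meteors that are logged as category A themselves form a Poisson process with rate 0.33 × 8 = 2.64 per hour.
Over the interval, μ = 2.64 × 2 = 5.28 (a 2-hour block = 2 hours).
P(N = 3) = e^(−5.28) · 5.28^3/3! ≈ 0.1249.

0.1249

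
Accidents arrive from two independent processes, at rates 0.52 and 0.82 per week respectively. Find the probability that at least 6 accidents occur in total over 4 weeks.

Independent Poisson processes superpose: combined rate λ = 0.52 + 0.82 = 1.34 per week.
Over the interval, μ = 1.34 × 4 = 5.36 (4 weeks).
P(N ≥ 6) = 1 − P(N ≤ 5) ≈ 0.4469.

0.4469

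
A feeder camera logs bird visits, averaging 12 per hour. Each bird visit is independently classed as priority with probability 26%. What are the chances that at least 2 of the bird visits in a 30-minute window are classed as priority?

0.4621

Thinning: the bird visits that are classed as priority themselves form a Poisson process with rate 0.26 × 12 = 3.12 per hour.
Over the interval, μ = 3.12 × 0.5 = 1.56 (a 30-minute window = 0.5 hours).
P(N ≥ 2) = 1 − P(N ≤ 1) ≈ 0.4621.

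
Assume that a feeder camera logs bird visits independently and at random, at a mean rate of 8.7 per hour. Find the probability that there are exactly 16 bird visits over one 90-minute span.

0.0727

Over the interval, μ = 8.7 × 1.5 = 13.05 (a 90-minute span = 1.5 hours).
P(N = 16) = e^(−μ) μ^16/16! = e^(−13.05) · 13.05^16/20922789888000 ≈ 0.0727.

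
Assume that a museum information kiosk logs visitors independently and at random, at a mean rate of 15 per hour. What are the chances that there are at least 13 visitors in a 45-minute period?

0.3389

Over the interval, μ = 15 × 0.75 = 11.25 (a 45-minute period = 0.75 hours).
P(N ≥ 13) = 1 − P(N ≤ 12) = 1 − Σ_{j=0}^{12} e^(−μ) μ^j/j! ≈ 0.3389.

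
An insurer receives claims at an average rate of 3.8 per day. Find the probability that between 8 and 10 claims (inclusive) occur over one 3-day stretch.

Over the interval, μ = 3.8 × 3 = 11.4 (a 3-day stretch = 3 days).
P(8 ≤ N ≤ 10) = Σ_{j=8}^{10} e^(−11.4) · 11.4^j/j! ≈ 0.2939.

0.2939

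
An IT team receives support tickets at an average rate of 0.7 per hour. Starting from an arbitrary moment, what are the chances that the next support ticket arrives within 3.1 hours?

0.8858

Inter-arrival times are exponential with rate λ = 0.7 per hour.
P(T ≤ 3.1) = 1 − e^(−λt) = 1 − e^(−0.7 × 3.1) = 1 − e^(−2.17) ≈ 0.8858.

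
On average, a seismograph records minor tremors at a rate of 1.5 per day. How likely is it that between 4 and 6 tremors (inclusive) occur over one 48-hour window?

0.3193

Over the interval, μ = 1.5 × 2 = 3 (a 48-hour window = 2 days).
P(4 ≤ N ≤ 6) = Σ_{j=4}^{6} e^(−3) · 3^j/j! ≈ 0.3193.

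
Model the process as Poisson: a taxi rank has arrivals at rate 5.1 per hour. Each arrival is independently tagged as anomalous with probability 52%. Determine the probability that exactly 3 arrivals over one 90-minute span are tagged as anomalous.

0.1964

Thinning: the arrivals that are tagged as anomalous themselves form a Poisson process with rate 0.52 × 5.1 = 2.652 per hour.
Over the interval, μ = 2.652 × 1.5 = 3.978 (a 90-minute span = 1.5 hours).
P(N = 3) = e^(−3.978) · 3.978^3/3! ≈ 0.1964.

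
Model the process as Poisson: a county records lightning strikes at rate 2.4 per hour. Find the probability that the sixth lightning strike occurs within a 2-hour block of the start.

Over the interval, μ = 2.4 × 2 = 4.8 (a 2-hour block = 2 hours).
The sixth arrival falls in the interval iff at least 6 events occur there: P(S_6 ≤ t) = P(N ≥ 6) = 1 − P(N ≤ 5) ≈ 0.3490.

0.3490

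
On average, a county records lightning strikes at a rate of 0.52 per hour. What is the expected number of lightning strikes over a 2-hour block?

1.04

E[N] = λt = 0.52 × 2 = 1.04 (a 2-hour block = 2 hours).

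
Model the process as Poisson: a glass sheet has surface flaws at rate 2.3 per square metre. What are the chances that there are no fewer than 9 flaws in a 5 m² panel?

0.8094

Over the interval, μ = 2.3 × 5 = 11.5 (a 5 m² panel = 5 square metres).
P(N ≥ 9) = 1 − P(N ≤ 8) = 1 − Σ_{j=0}^{8} e^(−μ) μ^j/j! ≈ 0.8094.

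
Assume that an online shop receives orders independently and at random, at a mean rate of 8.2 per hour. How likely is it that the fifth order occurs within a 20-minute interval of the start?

Over the interval, μ = 8.2 × 1/3 ≈ 2.73333 (a 20-minute interval = 1/3 hours).
The fifth arrival falls in the interval iff at least 5 events occur there: P(S_5 ≤ t) = P(N ≥ 5) = 1 − P(N ≤ 4) ≈ 0.1421.

0.1421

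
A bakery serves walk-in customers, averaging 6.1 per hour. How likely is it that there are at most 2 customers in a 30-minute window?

Over the interval, μ = 6.1 × 0.5 = 3.05 (a 30-minute window = 0.5 hours).
P(N ≤ 2) = Σ_{j=0}^{2} e^(−μ) μ^j/j! ≈ 0.4121.

0.4121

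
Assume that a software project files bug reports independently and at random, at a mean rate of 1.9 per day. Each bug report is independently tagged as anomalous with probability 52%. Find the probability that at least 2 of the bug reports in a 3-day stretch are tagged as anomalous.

0.7954

Thinning: the bug reports that are tagged as anomalous themselves form a Poisson process with rate 0.52 × 1.9 = 0.988 per day.
Over the interval, μ = 0.988 × 3 = 2.964 (a 3-day stretch = 3 days).
P(N ≥ 2) = 1 − P(N ≤ 1) ≈ 0.7954.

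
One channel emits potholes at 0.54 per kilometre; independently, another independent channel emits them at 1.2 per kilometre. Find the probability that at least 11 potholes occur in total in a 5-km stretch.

0.2591

Independent Poisson processes superpose: combined rate λ = 0.54 + 1.2 = 1.74 per kilometre.
Over the interval, μ = 1.74 × 5 = 8.7 (a 5-km stretch = 5 kilometres).
P(N ≥ 11) = 1 − P(N ≤ 10) ≈ 0.2591.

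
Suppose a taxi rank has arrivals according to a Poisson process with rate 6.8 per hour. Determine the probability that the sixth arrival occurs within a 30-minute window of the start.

Over the interval, μ = 6.8 × 0.5 = 3.4 (a 30-minute window = 0.5 hours).
The sixth arrival falls in the interval iff at least 6 events occur there: P(S_6 ≤ t) = P(N ≥ 6) = 1 − P(N ≤ 5) ≈ 0.1295.

0.1295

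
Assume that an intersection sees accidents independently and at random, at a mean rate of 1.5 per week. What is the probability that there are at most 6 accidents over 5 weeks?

Over the interval, μ = 1.5 × 5 = 7.5 (5 weeks).
P(N ≤ 6) = Σ_{j=0}^{6} e^(−μ) μ^j/j! ≈ 0.3782.

0.3782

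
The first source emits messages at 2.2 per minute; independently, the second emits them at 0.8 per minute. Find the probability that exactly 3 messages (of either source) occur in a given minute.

0.2240

Independent Poisson processes superpose: combined rate λ = 2.2 + 0.8 = 3 per minute.
So μ = 3.
P(N = 3) = e^(−3) · 3^3/3! ≈ 0.2240.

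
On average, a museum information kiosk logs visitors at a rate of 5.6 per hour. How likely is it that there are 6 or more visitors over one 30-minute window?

0.0651

Over the interval, μ = 5.6 × 0.5 = 2.8 (a 30-minute window = 0.5 hours).
P(N ≥ 6) = 1 − P(N ≤ 5) = 1 − Σ_{j=0}^{5} e^(−μ) μ^j/j! ≈ 0.0651.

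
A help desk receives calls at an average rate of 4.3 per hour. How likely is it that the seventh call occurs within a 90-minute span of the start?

0.4656

Over the interval, μ = 4.3 × 1.5 = 6.45 (a 90-minute span = 1.5 hours).
The seventh arrival falls in the interval iff at least 7 events occur there: P(S_7 ≤ t) = P(N ≥ 7) = 1 − P(N ≤ 6) ≈ 0.4656.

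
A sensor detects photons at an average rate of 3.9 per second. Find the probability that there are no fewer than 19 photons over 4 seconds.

0.2253

Over the interval, μ = 3.9 × 4 = 15.6 (4 seconds).
P(N ≥ 19) = 1 − P(N ≤ 18) = 1 − Σ_{j=0}^{18} e^(−μ) μ^j/j! ≈ 0.2253.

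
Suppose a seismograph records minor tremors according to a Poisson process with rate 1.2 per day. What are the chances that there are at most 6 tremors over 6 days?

Over the interval, μ = 1.2 × 6 = 7.2 (6 days).
P(N ≤ 6) = Σ_{j=0}^{6} e^(−μ) μ^j/j! ≈ 0.4204.

0.4204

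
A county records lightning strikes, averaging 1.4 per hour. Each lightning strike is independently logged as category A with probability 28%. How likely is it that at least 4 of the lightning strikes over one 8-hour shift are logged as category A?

0.3832

Thinning: the lightning strikes that are logged as category A themselves form a Poisson process with rate 0.28 × 1.4 = 0.392 per hour.
Over the interval, μ = 0.392 × 8 = 3.136 (an 8-hour shift = 8 hours).
P(N ≥ 4) = 1 − P(N ≤ 3) ≈ 0.3832.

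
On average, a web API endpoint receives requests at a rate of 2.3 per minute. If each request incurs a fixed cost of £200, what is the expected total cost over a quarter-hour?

E[N] = 2.3 × 15 = 34.5 (a quarter-hour = 15 minutes); E[cost] = 34.5 × £200 = £6900.

£6900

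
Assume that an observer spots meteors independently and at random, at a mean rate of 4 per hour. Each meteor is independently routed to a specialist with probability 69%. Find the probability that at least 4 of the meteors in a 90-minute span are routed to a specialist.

Thinning: the meteors that are routed to a specialist themselves form a Poisson process with rate 0.69 × 4 = 2.76 per hour.
Over the interval, μ = 2.76 × 1.5 = 4.14 (a 90-minute span = 1.5 hours).
P(N ≥ 4) = 1 − P(N ≤ 3) ≈ 0.5934.

0.5934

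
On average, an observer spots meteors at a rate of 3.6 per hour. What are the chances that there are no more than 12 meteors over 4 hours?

0.3203

Over the interval, μ = 3.6 × 4 = 14.4 (4 hours).
P(N ≤ 12) = Σ_{j=0}^{12} e^(−μ) μ^j/j! ≈ 0.3203.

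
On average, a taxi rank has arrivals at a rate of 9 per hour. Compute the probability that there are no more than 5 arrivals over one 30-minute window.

0.7029

Over the interval, μ = 9 × 0.5 = 4.5 (a 30-minute window = 0.5 hours).
P(N ≤ 5) = Σ_{j=0}^{5} e^(−μ) μ^j/j! ≈ 0.7029.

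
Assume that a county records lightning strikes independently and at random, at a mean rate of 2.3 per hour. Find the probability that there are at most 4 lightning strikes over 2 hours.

Over the interval, μ = 2.3 × 2 = 4.6 (2 hours).
P(N ≤ 4) = Σ_{j=0}^{4} e^(−μ) μ^j/j! ≈ 0.5132.

0.5132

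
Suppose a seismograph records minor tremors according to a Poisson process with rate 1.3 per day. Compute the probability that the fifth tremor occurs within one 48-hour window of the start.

Over the interval, μ = 1.3 × 2 = 2.6 (a 48-hour window = 2 days).
The fifth arrival falls in the interval iff at least 5 events occur there: P(S_5 ≤ t) = P(N ≥ 5) = 1 − P(N ≤ 4) ≈ 0.1226.

0.1226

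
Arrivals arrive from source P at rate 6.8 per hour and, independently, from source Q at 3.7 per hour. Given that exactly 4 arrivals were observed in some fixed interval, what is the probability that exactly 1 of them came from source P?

0.1133

Given the total, each event is independently from source P with probability p = λ_P/(λ_P+λ_Q) = 6.8/10.5 ≈ 0.6476.
So K ~ Binomial(4, 6.8/10.5): P(K = 1) = C(4,1) · (6.8/10.5)^1 · (3.7/10.5)^3 ≈ 0.1133.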